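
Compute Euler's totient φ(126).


Factor n: 126 = 2 × 3^2 × 7
φ(n) = n · ∏(1 - 1/p) over distinct primes p | n
φ(126) = 126 · (1 - 1/2) · (1 - 1/3) · (1 - 1/7) = 36

φ(126) = 36


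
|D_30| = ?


|D_n| = 2n (n rotations and n reflections)
|D_30| = 2×30 = 60

|D_30| = 60


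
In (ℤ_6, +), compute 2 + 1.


Operation: addition mod 6
2 + 1 = (a + b) mod 6 with a = 2, b = 1

2 + 1 = 3


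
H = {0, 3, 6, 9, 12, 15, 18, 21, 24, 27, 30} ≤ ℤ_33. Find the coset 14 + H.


14 + H = {14 + h (mod 33) : h ∈ H}
14+0=14, 14+3=17, 14+6=20, 14+9=23, 14+12=26, 14+15=29, 14+18=32, 14+21=2, 14+24=5, 14+27=8, 14+30=11
14 + H = {2, 5, 8, 11, 14, 17, 20, 23, 26, 29, 32} = 2 + H

14 + H = {2, 5, 8, 11, 14, 17, 20, 23, 26, 29, 32}


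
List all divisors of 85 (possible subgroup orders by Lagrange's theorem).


Lagrange's theorem: |H| divides |G|
|G| = 85
Divisors of 85: 1, 5, 17, 85

Possible subgroup orders: {1, 5, 17, 85}


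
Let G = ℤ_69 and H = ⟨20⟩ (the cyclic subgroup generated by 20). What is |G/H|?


|⟨20⟩| = n / gcd(20, 69) = 69 / 1 = 69
H is normal (ℤ_69 is abelian).
|G/H| = |G| / |H| = 69 / 69 = 1

|G/H| = 1


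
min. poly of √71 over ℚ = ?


√71 satisfies x² - 71 = 0, irreducible over ℚ since 71 is squarefree

Minimal polynomial: x² - 71


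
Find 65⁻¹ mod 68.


Use the extended Euclidean algorithm to write 1 = 65·s + 68·t; then s mod 68 is the inverse.
Euclidean algorithm:
  65 = 0·68 + 65
  68 = 1·65 + 3
  65 = 21·3 + 2
  3 = 1·2 + 1
  2 = 2·1 + 0
gcd(65,68) = 1
Back-substitution gives: 65·(-23) + 68·(22) = 1
So 65⁻¹ ≡ -23 ≡ 45 (mod 68)
Check: 65 × 45 = 2925 ≡ 1 (mod 68) ✓

65⁻¹ ≡ 45 (mod 68)


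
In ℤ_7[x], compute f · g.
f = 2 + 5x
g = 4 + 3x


Expand and collect like terms; reduce coefficients mod 7:
x^0: 2·4 = 8 ≡ 1 (mod 7)
x^1: 2·3 + 5·4 = 26 ≡ 5 (mod 7)
x^2: 5·3 = 15 ≡ 1 (mod 7)
Result: 1 + 5x + x^2

f · g = 1 + 5x + x^2


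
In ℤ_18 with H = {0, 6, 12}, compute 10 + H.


10 + H = {10 + h (mod 18) : h ∈ H}
10+0=10, 10+6=16, 10+12=4
10 + H = {4, 10, 16} = 4 + H

10 + H = {4, 10, 16}


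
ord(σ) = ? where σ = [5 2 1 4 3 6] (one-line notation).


Cycle decomposition: (1 5 3)
Cycle lengths: 3
Order = lcm(3) = 3

ord(σ) = 3


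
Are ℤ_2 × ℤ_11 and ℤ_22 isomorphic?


Comparing ℤ_2 × ℤ_11 and ℤ_22:
gcd(2,11) = 1, so ℤ_2 × ℤ_11 ≅ ℤ_22 (CRT)

Yes, ℤ_2 × ℤ_11 ≅ ℤ_22


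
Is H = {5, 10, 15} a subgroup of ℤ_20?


Subgroup test for H = {5, 10, 15} in (ℤ_20, +):
(1) 0 ∈ H? No
(2) Closure: for all a,b ∈ H, (a+b) mod 20 ∈ H? No  [counterexample: 5 + 15 = 0 ∉ H]
(3) Inverses: for all a ∈ H, -a mod 20 ∈ H? Yes

No, H is not a subgroup of ℤ_20


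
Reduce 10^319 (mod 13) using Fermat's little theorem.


Fermat's little theorem: if p is prime and gcd(a,p)=1, then a^(p-1) ≡ 1 (mod p)
p = 13 is prime, gcd(10,13) = 1
Reduce exponent: 319 mod 12 = 7
So 10^319 ≡ 10^7 (mod 13)
10^7 mod 13 = 10

10^319 ≡ 10 (mod 13)


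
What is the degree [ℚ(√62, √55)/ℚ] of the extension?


[ℚ(√62,√55):ℚ] = [ℚ(√62,√55):ℚ(√62)]·[ℚ(√62):ℚ] = 2·2 = 4

[ℚ(√62, √55)/ℚ] = 4


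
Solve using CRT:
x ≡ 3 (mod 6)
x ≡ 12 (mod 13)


m₁ = 6, m₂ = 13, gcd = 1, so CRT applies. M = m₁·m₂ = 78
Let M₁ = M/m₁ = 13, M₂ = M/m₂ = 6
Find y₁ ≡ M₁⁻¹ (mod m₁): 13⁻¹ ≡ 1 (mod 6)
Find y₂ ≡ M₂⁻¹ (mod m₂): 6⁻¹ ≡ 11 (mod 13)
x = a₁·M₁·y₁ + a₂·M₂·y₂ = 3·13·1 + 12·6·11 = 831
Reduce mod 78: x ≡ 51
Check: 51 mod 6 = 3 ✓, 51 mod 13 = 12 ✓

x ≡ 51 (mod 78)


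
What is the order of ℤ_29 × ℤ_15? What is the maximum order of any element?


|ℤ_29 × ℤ_15| = 29 × 15 = 435
Max element order = lcm(29,15) = 435
Cyclic? Yes (gcd=1)

|ℤ_29×ℤ_15| = 435, max element order = 435


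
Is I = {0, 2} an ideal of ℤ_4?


Check ideal conditions for I = {0, 2} in ℤ_4:
(1) I is an additive subgroup? Yes
(2) For r ∈ ℤ_4 and a ∈ I: r·a ∈ I? Yes

Yes, I is an ideal of ℤ_4


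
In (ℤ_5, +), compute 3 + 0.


Operation: addition mod 5
3 + 0 = (a + b) mod 5 with a = 3, b = 0

3 + 0 = 3


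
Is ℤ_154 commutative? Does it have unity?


ℤ_154 is a commutative ring with unity 1; 154 = 2×77 is composite, so 2·77 ≡ 0 gives zero divisors (not an integral domain)
Commutative: Yes
Integral domain: No
Has unity: Yes

ℤ_154: Commutative=Yes, Unity=Yes


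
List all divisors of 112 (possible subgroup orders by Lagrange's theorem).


Lagrange's theorem: |H| divides |G|
|G| = 112
Divisors of 112: 1, 2, 4, 7, 8, 14, 16, 28, 56, 112

Possible subgroup orders: {1, 2, 4, 7, 8, 14, 16, 28, 56, 112}


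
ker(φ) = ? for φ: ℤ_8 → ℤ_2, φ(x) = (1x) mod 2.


Kernel = preimage of identity
ker(φ) = {x ∈ ℤ_8 : 1x ≡ 0 (mod 2)}. Since 2 | 8, φ is well-defined. The kernel is the cyclic subgroup ⟨2⟩ of ℤ_8 (order 4), i.e. {0, 2, 4, 6}

ker(φ) = {0, 2, 4, 6}


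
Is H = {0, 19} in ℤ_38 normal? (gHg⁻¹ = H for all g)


H = {0, 19} in ℤ_38
ℤ_38 is abelian; every subgroup of an abelian group is normal

Yes, normal subgroup


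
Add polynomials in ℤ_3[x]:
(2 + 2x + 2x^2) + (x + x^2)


Add coefficients mod 3:
x^0: 2 + 0 = 2 (mod 3)
x^1: 2 + 1 = 0 (mod 3)
x^2: 2 + 1 = 0 (mod 3)
Result: 2

f + g = 2


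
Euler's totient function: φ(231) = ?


Factor n: 231 = 3 × 7 × 11
φ(n) = n · ∏(1 - 1/p) over distinct primes p | n
φ(231) = 231 · (1 - 1/3) · (1 - 1/7) · (1 - 1/11) = 120

φ(231) = 120


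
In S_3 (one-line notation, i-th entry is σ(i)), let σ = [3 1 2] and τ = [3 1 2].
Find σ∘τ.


σ∘τ: apply τ first, then σ
1 →τ 3 →σ 2
2 →τ 1 →σ 3
3 →τ 2 →σ 1

σ∘τ = [2 3 1]


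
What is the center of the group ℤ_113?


Z(G) = {g ∈ G | gx = xg for all x ∈ G}
ℤ_113 is abelian, so Z(G) = G

Z(ℤ_113) = ℤ_113


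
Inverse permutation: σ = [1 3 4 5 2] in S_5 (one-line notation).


To find σ⁻¹, swap domain and range:
σ(1) = 1 → σ⁻¹(1) = 1
σ(2) = 3 → σ⁻¹(3) = 2
σ(3) = 4 → σ⁻¹(4) = 3
σ(4) = 5 → σ⁻¹(5) = 4
σ(5) = 2 → σ⁻¹(2) = 5

σ⁻¹ = [1 5 2 3 4]


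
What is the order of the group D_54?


|D_n| = 2n (n rotations and n reflections)
|D_54| = 2×54 = 108

|D_54| = 108


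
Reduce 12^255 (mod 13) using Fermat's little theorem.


Fermat's little theorem: if p is prime and gcd(a,p)=1, then a^(p-1) ≡ 1 (mod p)
p = 13 is prime, gcd(12,13) = 1
Reduce exponent: 255 mod 12 = 3
So 12^255 ≡ 12^3 (mod 13)
12^3 mod 13 = 12

12^255 ≡ 12 (mod 13)


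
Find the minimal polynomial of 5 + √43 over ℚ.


Let α = 5 + √43. Then α - 5 = √43, so (α - 5)² = 43, giving α² - 10α - 18 = 0. Degree 2 and α ∉ ℚ, so this is the minimal polynomial.

Minimal polynomial: x² - 10x - 18


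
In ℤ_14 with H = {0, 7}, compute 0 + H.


0 + H = {0 + h (mod 14) : h ∈ H}
0+0=0, 0+7=7

0 + H = {0, 7}


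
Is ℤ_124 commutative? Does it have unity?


ℤ_124 is a commutative ring with unity 1; 124 = 2×62 is composite, so 2·62 ≡ 0 gives zero divisors (not an integral domain)
Commutative: Yes
Integral domain: No
Has unity: Yes

ℤ_124: Commutative=Yes, Unity=Yes


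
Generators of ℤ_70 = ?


g generates ℤ_n iff gcd(g,n) = 1
Prime factors of 70: 2, 5, 7
Generators are g ∈ {1,...,69} not divisible by any of these primes.
Generators: {1, 3, 9, 11, 13, 17, 19, 23, 27, 29, 31, 33, 37, 39, 41, 43, 47, 51, 53, 57, 59, 61, 67, 69}
Number of generators = φ(70) = 24

Generators of ℤ_70 = {1, 3, 9, 11, 13, 17, 19, 23, 27, 29, 31, 33, 37, 39, 41, 43, 47, 51, 53, 57, 59, 61, 67, 69}


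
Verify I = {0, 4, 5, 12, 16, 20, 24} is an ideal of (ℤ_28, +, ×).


Check ideal conditions for I = {0, 4, 5, 12, 16, 20, 24} in ℤ_28:
(1) I is an additive subgroup? No
(2) For r ∈ ℤ_28 and a ∈ I: r·a ∈ I? No  [counterexample: r=2, a=4, r·a mod 28 = 8 ∉ I]

No, I is not an ideal of ℤ_28


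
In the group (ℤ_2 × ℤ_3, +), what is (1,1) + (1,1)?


Operation: componentwise addition mod (2, 3)
(1,1) + (1,1) = ((a₁+b₁) mod 2, (a₂+b₂) mod 3) with a = (1,1), b = (1,1)

(1,1) + (1,1) = (0,2)


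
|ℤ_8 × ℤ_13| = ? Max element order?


|ℤ_8 × ℤ_13| = 8 × 13 = 104
Max element order = lcm(8,13) = 104
Cyclic? Yes (gcd=1)

|ℤ_8×ℤ_13| = 104, max element order = 104


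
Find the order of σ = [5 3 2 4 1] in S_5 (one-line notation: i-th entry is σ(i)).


Cycle decomposition: (1 5) (2 3)
Cycle lengths: 2, 2
Order = lcm(2, 2) = 2

ord(σ) = 2


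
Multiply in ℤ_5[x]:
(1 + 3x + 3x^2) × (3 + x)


Expand and collect like terms; reduce coefficients mod 5:
x^0: 1·3 = 3 ≡ 3 (mod 5)
x^1: 1·1 + 3·3 = 10 ≡ 0 (mod 5)
x^2: 3·1 + 3·3 = 12 ≡ 2 (mod 5)
x^3: 3·1 = 3 ≡ 3 (mod 5)
Result: 3 + 2x^2 + 3x^3

f · g = 3 + 2x^2 + 3x^3


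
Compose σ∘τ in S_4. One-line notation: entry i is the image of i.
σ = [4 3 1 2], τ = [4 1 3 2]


σ∘τ: apply τ first, then σ
1 →τ 4 →σ 2
2 →τ 1 →σ 4
3 →τ 3 →σ 1
4 →τ 2 →σ 3

σ∘τ = [2 4 1 3]


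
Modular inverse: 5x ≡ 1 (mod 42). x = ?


Use the extended Euclidean algorithm to write 1 = 5·s + 42·t; then s mod 42 is the inverse.
Euclidean algorithm:
  5 = 0·42 + 5
  42 = 8·5 + 2
  5 = 2·2 + 1
  2 = 2·1 + 0
gcd(5,42) = 1
Back-substitution gives: 5·(17) + 42·(-2) = 1
So 5⁻¹ ≡ 17 ≡ 17 (mod 42)
Check: 5 × 17 = 85 ≡ 1 (mod 42) ✓

5⁻¹ ≡ 17 (mod 42)


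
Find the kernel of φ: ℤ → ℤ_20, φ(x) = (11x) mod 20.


Kernel = preimage of identity
ker(φ) = {x ∈ ℤ : 11x ≡ 0 (mod 20)}. gcd(11,20) = 1, so 11x ≡ 0 (mod 20) ⟺ x ≡ 0 (mod 20/1 = 20). Hence ker(φ) = 20ℤ

ker(φ) = 20ℤ


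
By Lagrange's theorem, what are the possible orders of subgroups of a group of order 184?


Lagrange's theorem: |H| divides |G|
|G| = 184
Divisors of 184: 1, 2, 4, 8, 23, 46, 92, 184

Possible subgroup orders: {1, 2, 4, 8, 23, 46, 92, 184}


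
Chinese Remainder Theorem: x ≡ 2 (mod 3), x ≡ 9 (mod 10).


m₁ = 3, m₂ = 10, gcd = 1, so CRT applies. M = m₁·m₂ = 30
Let M₁ = M/m₁ = 10, M₂ = M/m₂ = 3
Find y₁ ≡ M₁⁻¹ (mod m₁): 10⁻¹ ≡ 1 (mod 3)
Find y₂ ≡ M₂⁻¹ (mod m₂): 3⁻¹ ≡ 7 (mod 10)
x = a₁·M₁·y₁ + a₂·M₂·y₂ = 2·10·1 + 9·3·7 = 209
Reduce mod 30: x ≡ 29
Check: 29 mod 3 = 2 ✓, 29 mod 10 = 9 ✓

x ≡ 29 (mod 30)


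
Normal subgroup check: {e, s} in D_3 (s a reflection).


H = {e, s} in D_3 (s a reflection)
r·s·r⁻¹ = sr⁻² ≠ s for n ≥ 3, so {e, s} is not closed under conjugation

No, not a normal subgroup


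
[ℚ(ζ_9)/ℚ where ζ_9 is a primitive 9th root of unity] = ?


[ℚ(ζ_n):ℚ] = deg Φ_n(x) = φ(n). Here φ(9) = 6

[ℚ(ζ_9)/ℚ where ζ_9 is a primitive 9th root of unity] = 6


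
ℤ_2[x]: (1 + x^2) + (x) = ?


Add coefficients mod 2:
x^0: 1 + 0 = 1 (mod 2)
x^1: 0 + 1 = 1 (mod 2)
x^2: 1 + 0 = 1 (mod 2)
Result: 1 + x + x^2

f + g = 1 + x + x^2


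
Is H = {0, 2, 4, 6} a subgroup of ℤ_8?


Subgroup test for H = {0, 2, 4, 6} in (ℤ_8, +):
(1) 0 ∈ H? Yes
(2) Closure: for all a,b ∈ H, (a+b) mod 8 ∈ H? Yes
(3) Inverses: for all a ∈ H, -a mod 8 ∈ H? Yes

Yes, H is a subgroup of ℤ_8


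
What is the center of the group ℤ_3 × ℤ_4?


Z(G) = {g ∈ G | gx = xg for all x ∈ G}
Direct product of abelian groups is abelian, so Z(G) = G

Z(ℤ_3 × ℤ_4) = ℤ_3 × ℤ_4


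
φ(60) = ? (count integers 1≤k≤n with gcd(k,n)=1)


Factor n: 60 = 2^2 × 3 × 5
φ(n) = n · ∏(1 - 1/p) over distinct primes p | n
φ(60) = 60 · (1 - 1/2) · (1 - 1/3) · (1 - 1/5) = 16

φ(60) = 16


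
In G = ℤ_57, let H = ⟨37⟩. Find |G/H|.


|⟨37⟩| = n / gcd(37, 57) = 57 / 1 = 57
H is normal (ℤ_57 is abelian).
|G/H| = |G| / |H| = 57 / 57 = 1

|G/H| = 1


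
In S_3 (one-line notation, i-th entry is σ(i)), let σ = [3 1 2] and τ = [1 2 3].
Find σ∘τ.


σ∘τ: apply τ first, then σ
1 →τ 1 →σ 3
2 →τ 2 →σ 1
3 →τ 3 →σ 2

σ∘τ = [3 1 2]


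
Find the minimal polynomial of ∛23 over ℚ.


∛23 satisfies x³ - 23 = 0, irreducible over ℚ (no rational root; 23 is not a perfect cube)

Minimal polynomial: x³ - 23


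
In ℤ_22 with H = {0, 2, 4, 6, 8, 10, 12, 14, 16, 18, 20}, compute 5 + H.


5 + H = {5 + h (mod 22) : h ∈ H}
5+0=5, 5+2=7, 5+4=9, 5+6=11, 5+8=13, 5+10=15, 5+12=17, 5+14=19, 5+16=21, 5+18=1, 5+20=3
5 + H = {1, 3, 5, 7, 9, 11, 13, 15, 17, 19, 21} = 1 + H

5 + H = {1, 3, 5, 7, 9, 11, 13, 15, 17, 19, 21}


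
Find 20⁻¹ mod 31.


Use the extended Euclidean algorithm to write 1 = 20·s + 31·t; then s mod 31 is the inverse.
Euclidean algorithm:
  20 = 0·31 + 20
  31 = 1·20 + 11
  20 = 1·11 + 9
  11 = 1·9 + 2
  9 = 4·2 + 1
  2 = 2·1 + 0
gcd(20,31) = 1
Back-substitution gives: 20·(14) + 31·(-9) = 1
So 20⁻¹ ≡ 14 ≡ 14 (mod 31)
Check: 20 × 14 = 280 ≡ 1 (mod 31) ✓

20⁻¹ ≡ 14 (mod 31)


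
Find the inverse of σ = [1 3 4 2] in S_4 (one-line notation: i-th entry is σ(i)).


To find σ⁻¹, swap domain and range:
σ(1) = 1 → σ⁻¹(1) = 1
σ(2) = 3 → σ⁻¹(3) = 2
σ(3) = 4 → σ⁻¹(4) = 3
σ(4) = 2 → σ⁻¹(2) = 4

σ⁻¹ = [1 4 2 3]


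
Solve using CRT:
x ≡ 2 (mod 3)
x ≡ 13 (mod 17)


m₁ = 3, m₂ = 17, gcd = 1, so CRT applies. M = m₁·m₂ = 51
Let M₁ = M/m₁ = 17, M₂ = M/m₂ = 3
Find y₁ ≡ M₁⁻¹ (mod m₁): 17⁻¹ ≡ 2 (mod 3)
Find y₂ ≡ M₂⁻¹ (mod m₂): 3⁻¹ ≡ 6 (mod 17)
x = a₁·M₁·y₁ + a₂·M₂·y₂ = 2·17·2 + 13·3·6 = 302
Reduce mod 51: x ≡ 47
Check: 47 mod 3 = 2 ✓, 47 mod 17 = 13 ✓

x ≡ 47 (mod 51)


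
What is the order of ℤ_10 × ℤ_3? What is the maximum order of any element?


|ℤ_10 × ℤ_3| = 10 × 3 = 30
Max element order = lcm(10,3) = 30
Cyclic? Yes (gcd=1)

|ℤ_10×ℤ_3| = 30, max element order = 30


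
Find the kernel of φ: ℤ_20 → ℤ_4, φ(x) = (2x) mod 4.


Kernel = preimage of identity
ker(φ) = {x ∈ ℤ_20 : 2x ≡ 0 (mod 4)}. Since 4 | 20, φ is well-defined. The kernel is the cyclic subgroup ⟨2⟩ of ℤ_20 (order 10), i.e. {0, 2, 4, 6, 8, 10, 12, 14, 16, 18}

ker(φ) = {0, 2, 4, 6, 8, 10, 12, 14, 16, 18}


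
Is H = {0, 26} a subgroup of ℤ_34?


Subgroup test for H = {0, 26} in (ℤ_34, +):
(1) 0 ∈ H? Yes
(2) Closure: for all a,b ∈ H, (a+b) mod 34 ∈ H? No  [counterexample: 26 + 26 = 18 ∉ H]
(3) Inverses: for all a ∈ H, -a mod 34 ∈ H? No

No, H is not a subgroup of ℤ_34


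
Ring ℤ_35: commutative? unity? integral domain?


ℤ_35 is a commutative ring with unity 1; 35 = 5×7 is composite, so 5·7 ≡ 0 gives zero divisors (not an integral domain)
Commutative: Yes
Integral domain: No
Has unity: Yes

ℤ_35: Commutative=Yes, Unity=Yes


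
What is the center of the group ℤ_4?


Z(G) = {g ∈ G | gx = xg for all x ∈ G}
ℤ_4 is abelian, so Z(G) = G

Z(ℤ_4) = ℤ_4


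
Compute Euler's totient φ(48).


Factor n: 48 = 2^4 × 3
φ(n) = n · ∏(1 - 1/p) over distinct primes p | n
φ(48) = 48 · (1 - 1/2) · (1 - 1/3) = 16

φ(48) = 16


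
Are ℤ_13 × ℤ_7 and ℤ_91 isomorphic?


Comparing ℤ_13 × ℤ_7 and ℤ_91:
gcd(13,7) = 1, so ℤ_13 × ℤ_7 ≅ ℤ_91 (CRT)

Yes, ℤ_13 × ℤ_7 ≅ ℤ_91


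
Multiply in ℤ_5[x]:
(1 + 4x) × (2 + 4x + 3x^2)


Expand and collect like terms; reduce coefficients mod 5:
x^0: 1·2 = 2 ≡ 2 (mod 5)
x^1: 1·4 + 4·2 = 12 ≡ 2 (mod 5)
x^2: 1·3 + 4·4 = 19 ≡ 4 (mod 5)
x^3: 4·3 = 12 ≡ 2 (mod 5)
Result: 2 + 2x + 4x^2 + 2x^3

f · g = 2 + 2x + 4x^2 + 2x^3


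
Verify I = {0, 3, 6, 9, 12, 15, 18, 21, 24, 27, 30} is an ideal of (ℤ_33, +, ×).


Check ideal conditions for I = {0, 3, 6, 9, 12, 15, 18, 21, 24, 27, 30} in ℤ_33:
(1) I is an additive subgroup? Yes
(2) For r ∈ ℤ_33 and a ∈ I: r·a ∈ I? Yes

Yes, I is an ideal of ℤ_33


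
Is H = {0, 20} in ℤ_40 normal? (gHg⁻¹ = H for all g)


H = {0, 20} in ℤ_40
ℤ_40 is abelian; every subgroup of an abelian group is normal

Yes, normal subgroup


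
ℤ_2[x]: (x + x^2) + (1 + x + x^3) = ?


Add coefficients mod 2:
x^0: 0 + 1 = 1 (mod 2)
x^1: 1 + 1 = 0 (mod 2)
x^2: 1 + 0 = 1 (mod 2)
x^3: 0 + 1 = 1 (mod 2)
Result: 1 + x^2 + x^3

f + g = 1 + x^2 + x^3


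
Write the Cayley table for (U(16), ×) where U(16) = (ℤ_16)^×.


Elements: {1, 3, 5, 7, 9, 11, 13, 15}
Operation: multiplication mod 16
Entry (a, b) = (a × b) mod 16

Cayley table:
   |  1 |  3 |  5 |  7 |  9 | 11 | 13 | 15
 1 |  1 |  3 |  5 |  7 |  9 | 11 | 13 | 15
 3 |  3 |  9 | 15 |  5 | 11 |  1 |  7 | 13
 5 |  5 | 15 |  9 |  3 | 13 |  7 |  1 | 11
 7 |  7 |  5 |  3 |  1 | 15 | 13 | 11 |  9
 9 |  9 | 11 | 13 | 15 |  1 |  3 |  5 |  7
11 | 11 |  1 |  7 | 13 |  3 |  9 | 15 |  5
13 | 13 |  7 |  1 | 11 |  5 | 15 |  9 |  3
15 | 15 | 13 | 11 |  9 |  7 |  5 |  3 |  1


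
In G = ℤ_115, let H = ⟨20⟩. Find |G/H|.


|⟨20⟩| = n / gcd(20, 115) = 115 / 5 = 23
H is normal (ℤ_115 is abelian).
|G/H| = |G| / |H| = 115 / 23 = 5

|G/H| = 5


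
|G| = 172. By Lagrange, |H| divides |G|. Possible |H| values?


Lagrange's theorem: |H| divides |G|
|G| = 172
Divisors of 172: 1, 2, 4, 43, 86, 172

Possible subgroup orders: {1, 2, 4, 43, 86, 172}


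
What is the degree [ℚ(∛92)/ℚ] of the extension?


∛92 has minimal polynomial x³ - 92 (irreducible over ℚ since 92 is not a perfect cube)

[ℚ(∛92)/ℚ] = 3


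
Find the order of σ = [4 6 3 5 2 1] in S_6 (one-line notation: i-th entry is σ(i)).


Cycle decomposition: (1 4 5 2 6)
Cycle lengths: 5
Order = lcm(5) = 5

ord(σ) = 5


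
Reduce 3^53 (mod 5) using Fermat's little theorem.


Fermat's little theorem: if p is prime and gcd(a,p)=1, then a^(p-1) ≡ 1 (mod p)
p = 5 is prime, gcd(3,5) = 1
Reduce exponent: 53 mod 4 = 1
So 3^53 ≡ 3^1 (mod 5)
3^1 mod 5 = 3

3^53 ≡ 3 (mod 5)


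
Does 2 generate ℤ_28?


g generates ℤ_n iff gcd(g, n) = 1
gcd(2, 28) = 2
Since gcd = 2 ≠ 1, ⟨2⟩ has order 14 < 28, so 2 is not a generator.

No, 2 does not generate ℤ_28


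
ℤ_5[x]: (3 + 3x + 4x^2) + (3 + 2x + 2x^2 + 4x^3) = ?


Add coefficients mod 5:
x^0: 3 + 3 = 1 (mod 5)
x^1: 3 + 2 = 0 (mod 5)
x^2: 4 + 2 = 1 (mod 5)
x^3: 0 + 4 = 4 (mod 5)
Result: 1 + x^2 + 4x^3

f + g = 1 + x^2 + 4x^3


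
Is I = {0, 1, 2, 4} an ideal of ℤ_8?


Check ideal conditions for I = {0, 1, 2, 4} in ℤ_8:
(1) I is an additive subgroup? No
(2) For r ∈ ℤ_8 and a ∈ I: r·a ∈ I? No  [counterexample: r=3, a=1, r·a mod 8 = 3 ∉ I]

No, I is not an ideal of ℤ_8


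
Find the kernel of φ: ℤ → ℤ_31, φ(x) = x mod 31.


Kernel = preimage of identity
ker(φ) = {x ∈ ℤ : x ≡ 0 (mod 31)} = 31ℤ = {0, ±31, ±62, ...}

ker(φ) = 31ℤ


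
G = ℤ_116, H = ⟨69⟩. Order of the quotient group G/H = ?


|⟨69⟩| = n / gcd(69, 116) = 116 / 1 = 116
H is normal (ℤ_116 is abelian).
|G/H| = |G| / |H| = 116 / 116 = 1

|G/H| = 1


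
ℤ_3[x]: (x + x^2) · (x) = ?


Expand and collect like terms; reduce coefficients mod 3:
x^0: 0·0 = 0 ≡ 0 (mod 3)
x^1: 0·1 + 1·0 = 0 ≡ 0 (mod 3)
x^2: 1·1 + 1·0 = 1 ≡ 1 (mod 3)
x^3: 1·1 = 1 ≡ 1 (mod 3)
Result: x^2 + x^3

f · g = x^2 + x^3


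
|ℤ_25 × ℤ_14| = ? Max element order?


|ℤ_25 × ℤ_14| = 25 × 14 = 350
Max element order = lcm(25,14) = 350
Cyclic? Yes (gcd=1)

|ℤ_25×ℤ_14| = 350, max element order = 350


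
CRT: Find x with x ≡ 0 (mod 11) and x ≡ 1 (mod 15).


m₁ = 11, m₂ = 15, gcd = 1, so CRT applies. M = m₁·m₂ = 165
Let M₁ = M/m₁ = 15, M₂ = M/m₂ = 11
Find y₁ ≡ M₁⁻¹ (mod m₁): 15⁻¹ ≡ 3 (mod 11)
Find y₂ ≡ M₂⁻¹ (mod m₂): 11⁻¹ ≡ 11 (mod 15)
x = a₁·M₁·y₁ + a₂·M₂·y₂ = 0·15·3 + 1·11·11 = 121
Reduce mod 165: x ≡ 121
Check: 121 mod 11 = 0 ✓, 121 mod 15 = 1 ✓

x ≡ 121 (mod 165)


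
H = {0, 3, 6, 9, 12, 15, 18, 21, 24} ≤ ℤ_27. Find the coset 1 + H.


1 + H = {1 + h (mod 27) : h ∈ H}
1+0=1, 1+3=4, 1+6=7, 1+9=10, 1+12=13, 1+15=16, 1+18=19, 1+21=22, 1+24=25

1 + H = {1, 4, 7, 10, 13, 16, 19, 22, 25}


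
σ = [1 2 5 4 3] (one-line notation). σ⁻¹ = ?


To find σ⁻¹, swap domain and range:
σ(1) = 1 → σ⁻¹(1) = 1
σ(2) = 2 → σ⁻¹(2) = 2
σ(3) = 5 → σ⁻¹(5) = 3
σ(4) = 4 → σ⁻¹(4) = 4
σ(5) = 3 → σ⁻¹(3) = 5

σ⁻¹ = [1 2 5 4 3]


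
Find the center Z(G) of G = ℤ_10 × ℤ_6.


Z(G) = {g ∈ G | gx = xg for all x ∈ G}
Direct product of abelian groups is abelian, so Z(G) = G

Z(ℤ_10 × ℤ_6) = ℤ_10 × ℤ_6


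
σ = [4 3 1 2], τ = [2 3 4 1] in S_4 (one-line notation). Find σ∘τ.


σ∘τ: apply τ first, then σ
1 →τ 2 →σ 3
2 →τ 3 →σ 1
3 →τ 4 →σ 2
4 →τ 1 →σ 4

σ∘τ = [3 1 2 4]


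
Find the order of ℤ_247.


ℤ_n has n elements.

|ℤ_247| = 247


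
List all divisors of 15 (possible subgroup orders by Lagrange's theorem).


Lagrange's theorem: |H| divides |G|
|G| = 15
Divisors of 15: 1, 3, 5, 15

Possible subgroup orders: {1, 3, 5, 15}


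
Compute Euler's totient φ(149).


Factor n: 149 = 149
φ(n) = n · ∏(1 - 1/p) over distinct primes p | n
φ(149) = 149 · (1 - 1/149) = 148

φ(149) = 148


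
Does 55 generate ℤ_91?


g generates ℤ_n iff gcd(g, n) = 1
gcd(55, 91) = 1
Since gcd = 1, 55 is a generator.

Yes, 55 generates ℤ_91


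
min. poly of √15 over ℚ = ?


√15 satisfies x² - 15 = 0, irreducible over ℚ since 15 is squarefree

Minimal polynomial: x² - 15


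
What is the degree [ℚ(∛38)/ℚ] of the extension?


∛38 has minimal polynomial x³ - 38 (irreducible over ℚ since 38 is not a perfect cube)

[ℚ(∛38)/ℚ] = 3


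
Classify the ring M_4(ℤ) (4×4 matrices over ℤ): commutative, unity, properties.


Matrix multiplication is non-commutative for n ≥ 2; the identity matrix I is the unity; singular matrices give zero divisors, so not an integral domain
Commutative: No
Integral domain: No
Has unity: Yes

M_4(ℤ) (4×4 matrices over ℤ): Commutative=No, Unity=Yes


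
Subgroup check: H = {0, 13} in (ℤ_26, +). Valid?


Subgroup test for H = {0, 13} in (ℤ_26, +):
(1) 0 ∈ H? Yes
(2) Closure: for all a,b ∈ H, (a+b) mod 26 ∈ H? Yes
(3) Inverses: for all a ∈ H, -a mod 26 ∈ H? Yes

Yes, H is a subgroup of ℤ_26


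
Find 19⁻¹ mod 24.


Use the extended Euclidean algorithm to write 1 = 19·s + 24·t; then s mod 24 is the inverse.
Euclidean algorithm:
  19 = 0·24 + 19
  24 = 1·19 + 5
  19 = 3·5 + 4
  5 = 1·4 + 1
  4 = 4·1 + 0
gcd(19,24) = 1
Back-substitution gives: 19·(-5) + 24·(4) = 1
So 19⁻¹ ≡ -5 ≡ 19 (mod 24)
Check: 19 × 19 = 361 ≡ 1 (mod 24) ✓

19⁻¹ ≡ 19 (mod 24)


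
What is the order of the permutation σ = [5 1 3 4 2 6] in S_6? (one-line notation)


Cycle decomposition: (1 5 2)
Cycle lengths: 3
Order = lcm(3) = 3

ord(σ) = 3


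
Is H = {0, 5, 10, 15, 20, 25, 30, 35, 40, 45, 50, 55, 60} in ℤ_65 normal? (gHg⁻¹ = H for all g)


H = {0, 5, 10, 15, 20, 25, 30, 35, 40, 45, 50, 55, 60} in ℤ_65
ℤ_65 is abelian; every subgroup of an abelian group is normal

Yes, normal subgroup


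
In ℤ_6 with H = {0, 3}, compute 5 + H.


5 + H = {5 + h (mod 6) : h ∈ H}
5+0=5, 5+3=2
5 + H = {2, 5} = 2 + H

5 + H = {2, 5}


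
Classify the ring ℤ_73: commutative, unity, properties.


ℤ_73 is a commutative ring with unity 1; 73 is prime, so ℤ_73 is a field (hence an integral domain)
Commutative: Yes
Integral domain: Yes
Has unity: Yes

ℤ_73: Commutative=Yes, Unity=Yes


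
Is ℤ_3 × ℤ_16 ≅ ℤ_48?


Comparing ℤ_3 × ℤ_16 and ℤ_48:
gcd(3,16) = 1, so ℤ_3 × ℤ_16 ≅ ℤ_48 (CRT)

Yes, ℤ_3 × ℤ_16 ≅ ℤ_48


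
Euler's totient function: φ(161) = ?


Factor n: 161 = 7 × 23
φ(n) = n · ∏(1 - 1/p) over distinct primes p | n
φ(161) = 161 · (1 - 1/7) · (1 - 1/23) = 132

φ(161) = 132


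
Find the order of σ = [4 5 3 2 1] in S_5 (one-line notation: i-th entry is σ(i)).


Cycle decomposition: (1 4 2 5)
Cycle lengths: 4
Order = lcm(4) = 4

ord(σ) = 4


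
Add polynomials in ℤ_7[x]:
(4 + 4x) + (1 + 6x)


Add coefficients mod 7:
x^0: 4 + 1 = 5 (mod 7)
x^1: 4 + 6 = 3 (mod 7)
Result: 5 + 3x

f + g = 5 + 3x


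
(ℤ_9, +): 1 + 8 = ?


Operation: addition mod 9
1 + 8 = (a + b) mod 9 with a = 1, b = 8

1 + 8 = 0


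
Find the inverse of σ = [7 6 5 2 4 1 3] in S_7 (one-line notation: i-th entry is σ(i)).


To find σ⁻¹, swap domain and range:
σ(1) = 7 → σ⁻¹(7) = 1
σ(2) = 6 → σ⁻¹(6) = 2
σ(3) = 5 → σ⁻¹(5) = 3
σ(4) = 2 → σ⁻¹(2) = 4
σ(5) = 4 → σ⁻¹(4) = 5
σ(6) = 1 → σ⁻¹(1) = 6
σ(7) = 3 → σ⁻¹(3) = 7

σ⁻¹ = [6 4 7 5 3 2 1]


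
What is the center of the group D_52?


Z(G) = {g ∈ G | gx = xg for all x ∈ G}
For even n, Z(D_n) = {e, r^(n/2)}: the 180° rotation r^26 commutes with every reflection and rotation

Z(D_52) = {e, r^26}


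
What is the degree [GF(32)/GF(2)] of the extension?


GF(32) = GF(2^5), so the extension degree is 5

[GF(32)/GF(2)] = 5


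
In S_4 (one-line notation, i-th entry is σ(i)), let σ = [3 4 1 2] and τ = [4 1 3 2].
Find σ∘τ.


σ∘τ: apply τ first, then σ
1 →τ 4 →σ 2
2 →τ 1 →σ 3
3 →τ 3 →σ 1
4 →τ 2 →σ 4

σ∘τ = [2 3 1 4]


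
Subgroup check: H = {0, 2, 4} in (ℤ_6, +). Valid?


Subgroup test for H = {0, 2, 4} in (ℤ_6, +):
(1) 0 ∈ H? Yes
(2) Closure: for all a,b ∈ H, (a+b) mod 6 ∈ H? Yes
(3) Inverses: for all a ∈ H, -a mod 6 ∈ H? Yes

Yes, H is a subgroup of ℤ_6


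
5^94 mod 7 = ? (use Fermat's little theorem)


Fermat's little theorem: if p is prime and gcd(a,p)=1, then a^(p-1) ≡ 1 (mod p)
p = 7 is prime, gcd(5,7) = 1
Reduce exponent: 94 mod 6 = 4
So 5^94 ≡ 5^4 (mod 7)
5^4 mod 7 = 2

5^94 ≡ 2 (mod 7)


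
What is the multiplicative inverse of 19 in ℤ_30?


Use the extended Euclidean algorithm to write 1 = 19·s + 30·t; then s mod 30 is the inverse.
Euclidean algorithm:
  19 = 0·30 + 19
  30 = 1·19 + 11
  19 = 1·11 + 8
  11 = 1·8 + 3
  8 = 2·3 + 2
  3 = 1·2 + 1
  2 = 2·1 + 0
gcd(19,30) = 1
Back-substitution gives: 19·(-11) + 30·(7) = 1
So 19⁻¹ ≡ -11 ≡ 19 (mod 30)
Check: 19 × 19 = 361 ≡ 1 (mod 30) ✓

19⁻¹ ≡ 19 (mod 30)


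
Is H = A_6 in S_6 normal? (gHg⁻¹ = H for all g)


H = A_6 in S_6
A_6 has index 2 in S_6, and every subgroup of index 2 is normal

Yes, normal subgroup


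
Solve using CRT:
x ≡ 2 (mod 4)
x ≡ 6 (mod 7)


m₁ = 4, m₂ = 7, gcd = 1, so CRT applies. M = m₁·m₂ = 28
Let M₁ = M/m₁ = 7, M₂ = M/m₂ = 4
Find y₁ ≡ M₁⁻¹ (mod m₁): 7⁻¹ ≡ 3 (mod 4)
Find y₂ ≡ M₂⁻¹ (mod m₂): 4⁻¹ ≡ 2 (mod 7)
x = a₁·M₁·y₁ + a₂·M₂·y₂ = 2·7·3 + 6·4·2 = 90
Reduce mod 28: x ≡ 6
Check: 6 mod 4 = 2 ✓, 6 mod 7 = 6 ✓

x ≡ 6 (mod 28)


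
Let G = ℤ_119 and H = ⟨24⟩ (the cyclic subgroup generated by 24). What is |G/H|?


|⟨24⟩| = n / gcd(24, 119) = 119 / 1 = 119
H is normal (ℤ_119 is abelian).
|G/H| = |G| / |H| = 119 / 119 = 1

|G/H| = 1


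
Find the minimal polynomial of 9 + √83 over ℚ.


Let α = 9 + √83. Then α - 9 = √83, so (α - 9)² = 83, giving α² - 18α - 2 = 0. Degree 2 and α ∉ ℚ, so this is the minimal polynomial.

Minimal polynomial: x² - 18x - 2


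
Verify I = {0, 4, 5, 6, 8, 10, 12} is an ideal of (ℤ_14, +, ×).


Check ideal conditions for I = {0, 4, 5, 6, 8, 10, 12} in ℤ_14:
(1) I is an additive subgroup? No
(2) For r ∈ ℤ_14 and a ∈ I: r·a ∈ I? No  [counterexample: r=2, a=8, r·a mod 14 = 2 ∉ I]

No, I is not an ideal of ℤ_14


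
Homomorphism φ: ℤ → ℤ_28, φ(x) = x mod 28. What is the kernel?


Kernel = preimage of identity
ker(φ) = {x ∈ ℤ : x ≡ 0 (mod 28)} = 28ℤ = {0, ±28, ±56, ...}

ker(φ) = 28ℤ


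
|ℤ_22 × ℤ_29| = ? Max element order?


|ℤ_22 × ℤ_29| = 22 × 29 = 638
Max element order = lcm(22,29) = 638
Cyclic? Yes (gcd=1)

|ℤ_22×ℤ_29| = 638, max element order = 638


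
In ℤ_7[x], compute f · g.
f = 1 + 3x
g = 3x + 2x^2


Expand and collect like terms; reduce coefficients mod 7:
x^0: 1·0 = 0 ≡ 0 (mod 7)
x^1: 1·3 + 3·0 = 3 ≡ 3 (mod 7)
x^2: 1·2 + 3·3 = 11 ≡ 4 (mod 7)
x^3: 3·2 = 6 ≡ 6 (mod 7)
Result: 3x + 4x^2 + 6x^3

f · g = 3x + 4x^2 + 6x^3


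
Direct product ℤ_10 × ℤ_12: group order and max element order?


|ℤ_10 × ℤ_12| = 10 × 12 = 120
Max element order = lcm(10,12) = 60
Cyclic? No (gcd=2)

|ℤ_10×ℤ_12| = 120, max element order = 60


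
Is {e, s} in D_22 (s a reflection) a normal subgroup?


H = {e, s} in D_22 (s a reflection)
r·s·r⁻¹ = sr⁻² ≠ s for n ≥ 3, so {e, s} is not closed under conjugation

No, not a normal subgroup


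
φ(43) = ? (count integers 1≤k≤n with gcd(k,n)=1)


Factor n: 43 = 43
φ(n) = n · ∏(1 - 1/p) over distinct primes p | n
φ(43) = 43 · (1 - 1/43) = 42

φ(43) = 42


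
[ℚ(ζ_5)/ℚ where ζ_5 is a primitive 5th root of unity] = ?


[ℚ(ζ_n):ℚ] = deg Φ_n(x) = φ(n). Here φ(5) = 4

[ℚ(ζ_5)/ℚ where ζ_5 is a primitive 5th root of unity] = 4


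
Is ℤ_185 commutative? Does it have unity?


ℤ_185 is a commutative ring with unity 1; 185 = 5×37 is composite, so 5·37 ≡ 0 gives zero divisors (not an integral domain)
Commutative: Yes
Integral domain: No
Has unity: Yes

ℤ_185: Commutative=Yes, Unity=Yes


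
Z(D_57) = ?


Z(G) = {g ∈ G | gx = xg for all x ∈ G}
For odd n, Z(D_n) = {e}: no nontrivial rotation commutes with all reflections

Z(D_57) = {e}


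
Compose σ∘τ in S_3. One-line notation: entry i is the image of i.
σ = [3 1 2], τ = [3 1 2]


σ∘τ: apply τ first, then σ
1 →τ 3 →σ 2
2 →τ 1 →σ 3
3 →τ 2 →σ 1

σ∘τ = [2 3 1]


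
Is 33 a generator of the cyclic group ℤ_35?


g generates ℤ_n iff gcd(g, n) = 1
gcd(33, 35) = 1
Since gcd = 1, 33 is a generator.

Yes, 33 generates ℤ_35


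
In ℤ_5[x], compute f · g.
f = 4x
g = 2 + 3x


Expand and collect like terms; reduce coefficients mod 5:
x^0: 0·2 = 0 ≡ 0 (mod 5)
x^1: 0·3 + 4·2 = 8 ≡ 3 (mod 5)
x^2: 4·3 = 12 ≡ 2 (mod 5)
Result: 3x + 2x^2

f · g = 3x + 2x^2


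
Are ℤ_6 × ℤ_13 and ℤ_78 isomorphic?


Comparing ℤ_6 × ℤ_13 and ℤ_78:
gcd(6,13) = 1, so ℤ_6 × ℤ_13 ≅ ℤ_78 (CRT)

Yes, ℤ_6 × ℤ_13 ≅ ℤ_78


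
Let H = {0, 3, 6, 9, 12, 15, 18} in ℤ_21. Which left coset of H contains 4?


4 + H = {4 + h (mod 21) : h ∈ H}
4+0=4, 4+3=7, 4+6=10, 4+9=13, 4+12=16, 4+15=19, 4+18=1
4 + H = {1, 4, 7, 10, 13, 16, 19} = 1 + H

4 + H = {1, 4, 7, 10, 13, 16, 19}


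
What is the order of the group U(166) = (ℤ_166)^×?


U(n) is the group of units mod n; |U(n)| = φ(n)
|U(166)| = φ(166) = 82

|U(166) = (ℤ_166)^×| = 82


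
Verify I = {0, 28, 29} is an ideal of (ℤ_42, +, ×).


Check ideal conditions for I = {0, 28, 29} in ℤ_42:
(1) I is an additive subgroup? No
(2) For r ∈ ℤ_42 and a ∈ I: r·a ∈ I? No  [counterexample: r=2, a=28, r·a mod 42 = 14 ∉ I]

No, I is not an ideal of ℤ_42


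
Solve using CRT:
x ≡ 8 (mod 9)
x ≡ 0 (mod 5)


m₁ = 9, m₂ = 5, gcd = 1, so CRT applies. M = m₁·m₂ = 45
Let M₁ = M/m₁ = 5, M₂ = M/m₂ = 9
Find y₁ ≡ M₁⁻¹ (mod m₁): 5⁻¹ ≡ 2 (mod 9)
Find y₂ ≡ M₂⁻¹ (mod m₂): 9⁻¹ ≡ 4 (mod 5)
x = a₁·M₁·y₁ + a₂·M₂·y₂ = 8·5·2 + 0·9·4 = 80
Reduce mod 45: x ≡ 35
Check: 35 mod 9 = 8 ✓, 35 mod 5 = 0 ✓

x ≡ 35 (mod 45)


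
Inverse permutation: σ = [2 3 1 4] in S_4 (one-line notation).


To find σ⁻¹, swap domain and range:
σ(1) = 2 → σ⁻¹(2) = 1
σ(2) = 3 → σ⁻¹(3) = 2
σ(3) = 1 → σ⁻¹(1) = 3
σ(4) = 4 → σ⁻¹(4) = 4

σ⁻¹ = [3 1 2 4]


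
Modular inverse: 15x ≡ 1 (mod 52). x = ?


Use the extended Euclidean algorithm to write 1 = 15·s + 52·t; then s mod 52 is the inverse.
Euclidean algorithm:
  15 = 0·52 + 15
  52 = 3·15 + 7
  15 = 2·7 + 1
  7 = 7·1 + 0
gcd(15,52) = 1
Back-substitution gives: 15·(7) + 52·(-2) = 1
So 15⁻¹ ≡ 7 ≡ 7 (mod 52)
Check: 15 × 7 = 105 ≡ 1 (mod 52) ✓

15⁻¹ ≡ 7 (mod 52)


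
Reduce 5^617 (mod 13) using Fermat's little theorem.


Fermat's little theorem: if p is prime and gcd(a,p)=1, then a^(p-1) ≡ 1 (mod p)
p = 13 is prime, gcd(5,13) = 1
Reduce exponent: 617 mod 12 = 5
So 5^617 ≡ 5^5 (mod 13)
5^5 mod 13 = 5

5^617 ≡ 5 (mod 13)


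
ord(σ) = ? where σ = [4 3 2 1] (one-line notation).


Cycle decomposition: (1 4) (2 3)
Cycle lengths: 2, 2
Order = lcm(2, 2) = 2

ord(σ) = 2


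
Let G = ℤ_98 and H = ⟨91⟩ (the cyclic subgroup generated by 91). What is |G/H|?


|⟨91⟩| = n / gcd(91, 98) = 98 / 7 = 14
H is normal (ℤ_98 is abelian).
|G/H| = |G| / |H| = 98 / 14 = 7

|G/H| = 7


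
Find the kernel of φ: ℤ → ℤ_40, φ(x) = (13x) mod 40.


Kernel = preimage of identity
ker(φ) = {x ∈ ℤ : 13x ≡ 0 (mod 40)}. gcd(13,40) = 1, so 13x ≡ 0 (mod 40) ⟺ x ≡ 0 (mod 40/1 = 40). Hence ker(φ) = 40ℤ

ker(φ) = 40ℤ


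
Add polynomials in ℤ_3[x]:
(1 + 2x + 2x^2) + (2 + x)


Add coefficients mod 3:
x^0: 1 + 2 = 0 (mod 3)
x^1: 2 + 1 = 0 (mod 3)
x^2: 2 + 0 = 2 (mod 3)
Result: 2x^2

f + g = 2x^2


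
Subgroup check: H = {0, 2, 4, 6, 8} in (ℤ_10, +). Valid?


Subgroup test for H = {0, 2, 4, 6, 8} in (ℤ_10, +):
(1) 0 ∈ H? Yes
(2) Closure: for all a,b ∈ H, (a+b) mod 10 ∈ H? Yes
(3) Inverses: for all a ∈ H, -a mod 10 ∈ H? Yes

Yes, H is a subgroup of ℤ_10


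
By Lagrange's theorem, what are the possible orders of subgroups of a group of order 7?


Lagrange's theorem: |H| divides |G|
|G| = 7
Divisors of 7: 1, 7

Possible subgroup orders: {1, 7}


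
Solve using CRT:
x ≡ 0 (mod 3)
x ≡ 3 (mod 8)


m₁ = 3, m₂ = 8, gcd = 1, so CRT applies. M = m₁·m₂ = 24
Let M₁ = M/m₁ = 8, M₂ = M/m₂ = 3
Find y₁ ≡ M₁⁻¹ (mod m₁): 8⁻¹ ≡ 2 (mod 3)
Find y₂ ≡ M₂⁻¹ (mod m₂): 3⁻¹ ≡ 3 (mod 8)
x = a₁·M₁·y₁ + a₂·M₂·y₂ = 0·8·2 + 3·3·3 = 27
Reduce mod 24: x ≡ 3
Check: 3 mod 3 = 0 ✓, 3 mod 8 = 3 ✓

x ≡ 3 (mod 24)


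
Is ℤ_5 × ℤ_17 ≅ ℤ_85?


Comparing ℤ_5 × ℤ_17 and ℤ_85:
gcd(5,17) = 1, so ℤ_5 × ℤ_17 ≅ ℤ_85 (CRT)

Yes, ℤ_5 × ℤ_17 ≅ ℤ_85


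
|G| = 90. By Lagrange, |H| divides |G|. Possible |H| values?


Lagrange's theorem: |H| divides |G|
|G| = 90
Divisors of 90: 1, 2, 3, 5, 6, 9, 10, 15, 18, 30, 45, 90

Possible subgroup orders: {1, 2, 3, 5, 6, 9, 10, 15, 18, 30, 45, 90}


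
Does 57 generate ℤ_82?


g generates ℤ_n iff gcd(g, n) = 1
gcd(57, 82) = 1
Since gcd = 1, 57 is a generator.

Yes, 57 generates ℤ_82


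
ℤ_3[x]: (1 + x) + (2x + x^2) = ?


Add coefficients mod 3:
x^0: 1 + 0 = 1 (mod 3)
x^1: 1 + 2 = 0 (mod 3)
x^2: 0 + 1 = 1 (mod 3)
Result: 1 + x^2

f + g = 1 + x^2


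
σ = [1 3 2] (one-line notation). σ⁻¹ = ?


To find σ⁻¹, swap domain and range:
σ(1) = 1 → σ⁻¹(1) = 1
σ(2) = 3 → σ⁻¹(3) = 2
σ(3) = 2 → σ⁻¹(2) = 3

σ⁻¹ = [1 3 2]


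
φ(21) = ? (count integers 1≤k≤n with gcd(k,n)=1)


φ(n) = count of k ∈ {1,...,n} with gcd(k,n)=1
Coprimes to 21: {1, 2, 4, 5, 8, 10, 11, 13, 16, 17, 19, 20}
Count: 12

φ(21) = 12


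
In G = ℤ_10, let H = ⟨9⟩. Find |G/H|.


|⟨9⟩| = n / gcd(9, 10) = 10 / 1 = 10
H is normal (ℤ_10 is abelian).
|G/H| = |G| / |H| = 10 / 10 = 1

|G/H| = 1


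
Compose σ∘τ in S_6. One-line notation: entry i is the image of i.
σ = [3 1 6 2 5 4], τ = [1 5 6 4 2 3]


σ∘τ: apply τ first, then σ
1 →τ 1 →σ 3
2 →τ 5 →σ 5
3 →τ 6 →σ 4
4 →τ 4 →σ 2
5 →τ 2 →σ 1
6 →τ 3 →σ 6

σ∘τ = [3 5 4 2 1 6]


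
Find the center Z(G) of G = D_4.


Z(G) = {g ∈ G | gx = xg for all x ∈ G}
For even n, Z(D_n) = {e, r^(n/2)}: the 180° rotation r^2 commutes with every reflection and rotation

Z(D_4) = {e, r^2}


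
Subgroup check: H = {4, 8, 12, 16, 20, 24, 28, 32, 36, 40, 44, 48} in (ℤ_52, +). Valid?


Subgroup test for H = {4, 8, 12, 16, 20, 24, 28, 32, 36, 40, 44, 48} in (ℤ_52, +):
(1) 0 ∈ H? No
(2) Closure: for all a,b ∈ H, (a+b) mod 52 ∈ H? No  [counterexample: 4 + 48 = 0 ∉ H]
(3) Inverses: for all a ∈ H, -a mod 52 ∈ H? Yes

No, H is not a subgroup of ℤ_52


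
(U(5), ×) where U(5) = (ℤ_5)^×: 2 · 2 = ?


Operation: multiplication mod 5
2 · 2 = (a × b) mod 5 with a = 2, b = 2

2 · 2 = 4


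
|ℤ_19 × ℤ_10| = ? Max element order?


|ℤ_19 × ℤ_10| = 19 × 10 = 190
Max element order = lcm(19,10) = 190
Cyclic? Yes (gcd=1)

|ℤ_19×ℤ_10| = 190, max element order = 190


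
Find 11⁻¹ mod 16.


Use the extended Euclidean algorithm to write 1 = 11·s + 16·t; then s mod 16 is the inverse.
Euclidean algorithm:
  11 = 0·16 + 11
  16 = 1·11 + 5
  11 = 2·5 + 1
  5 = 5·1 + 0
gcd(11,16) = 1
Back-substitution gives: 11·(3) + 16·(-2) = 1
So 11⁻¹ ≡ 3 ≡ 3 (mod 16)
Check: 11 × 3 = 33 ≡ 1 (mod 16) ✓

11⁻¹ ≡ 3 (mod 16)


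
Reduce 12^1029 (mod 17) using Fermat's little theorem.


Fermat's little theorem: if p is prime and gcd(a,p)=1, then a^(p-1) ≡ 1 (mod p)
p = 17 is prime, gcd(12,17) = 1
Reduce exponent: 1029 mod 16 = 5
So 12^1029 ≡ 12^5 (mod 17)
12^5 mod 17 = 3

12^1029 ≡ 3 (mod 17)


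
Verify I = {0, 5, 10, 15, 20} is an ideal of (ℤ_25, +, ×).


Check ideal conditions for I = {0, 5, 10, 15, 20} in ℤ_25:
(1) I is an additive subgroup? Yes
(2) For r ∈ ℤ_25 and a ∈ I: r·a ∈ I? Yes

Yes, I is an ideal of ℤ_25


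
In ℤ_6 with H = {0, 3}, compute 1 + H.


1 + H = {1 + h (mod 6) : h ∈ H}
1+0=1, 1+3=4

1 + H = {1, 4}


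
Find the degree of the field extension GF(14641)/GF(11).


GF(14641) = GF(11^4), so the extension degree is 4

[GF(14641)/GF(11)] = 4


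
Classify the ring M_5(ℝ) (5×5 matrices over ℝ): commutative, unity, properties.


Matrix multiplication is non-commutative for n ≥ 2; the identity matrix I is the unity; singular matrices give zero divisors, so not an integral domain
Commutative: No
Integral domain: No
Has unity: Yes

M_5(ℝ) (5×5 matrices over ℝ): Commutative=No, Unity=Yes


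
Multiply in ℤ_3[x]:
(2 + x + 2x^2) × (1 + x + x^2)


Expand and collect like terms; reduce coefficients mod 3:
x^0: 2·1 = 2 ≡ 2 (mod 3)
x^1: 2·1 + 1·1 = 3 ≡ 0 (mod 3)
x^2: 2·1 + 1·1 + 2·1 = 5 ≡ 2 (mod 3)
x^3: 1·1 + 2·1 = 3 ≡ 0 (mod 3)
x^4: 2·1 = 2 ≡ 2 (mod 3)
Result: 2 + 2x^2 + 2x^4

f · g = 2 + 2x^2 + 2x^4


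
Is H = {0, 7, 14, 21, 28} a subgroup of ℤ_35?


Subgroup test for H = {0, 7, 14, 21, 28} in (ℤ_35, +):
(1) 0 ∈ H? Yes
(2) Closure: for all a,b ∈ H, (a+b) mod 35 ∈ H? Yes
(3) Inverses: for all a ∈ H, -a mod 35 ∈ H? Yes

Yes, H is a subgroup of ℤ_35


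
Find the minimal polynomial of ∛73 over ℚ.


∛73 satisfies x³ - 73 = 0, irreducible over ℚ (no rational root; 73 is not a perfect cube)

Minimal polynomial: x³ - 73


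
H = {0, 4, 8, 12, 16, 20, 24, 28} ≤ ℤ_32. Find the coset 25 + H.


25 + H = {25 + h (mod 32) : h ∈ H}
25+0=25, 25+4=29, 25+8=1, 25+12=5, 25+16=9, 25+20=13, 25+24=17, 25+28=21
25 + H = {1, 5, 9, 13, 17, 21, 25, 29} = 1 + H

25 + H = {1, 5, 9, 13, 17, 21, 25, 29}


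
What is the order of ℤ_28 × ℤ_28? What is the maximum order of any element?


|ℤ_28 × ℤ_28| = 28 × 28 = 784
Max element order = lcm(28,28) = 28
Cyclic? No (gcd=28)

|ℤ_28×ℤ_28| = 784, max element order = 28
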